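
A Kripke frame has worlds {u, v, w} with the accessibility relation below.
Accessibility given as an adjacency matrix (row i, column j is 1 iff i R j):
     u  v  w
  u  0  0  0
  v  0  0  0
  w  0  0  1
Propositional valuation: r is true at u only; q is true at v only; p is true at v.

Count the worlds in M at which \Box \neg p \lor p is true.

3

Let φ = \Box \neg p \lor p. Evaluate φ at each world:
  u (successors ∅): φ is true.
  v (successors ∅): φ is true.
  w (successors {w}): φ is true.
For instance, at w:
  At w: \Box \neg p is true, p is false, so \Box \neg p \lor p is true.
    At w: \Box \neg p requires \neg p at every successor {w}.
      At w: \neg p is true.
    So \Box \neg p is true at w.
Satisfying worlds: {u, v, w}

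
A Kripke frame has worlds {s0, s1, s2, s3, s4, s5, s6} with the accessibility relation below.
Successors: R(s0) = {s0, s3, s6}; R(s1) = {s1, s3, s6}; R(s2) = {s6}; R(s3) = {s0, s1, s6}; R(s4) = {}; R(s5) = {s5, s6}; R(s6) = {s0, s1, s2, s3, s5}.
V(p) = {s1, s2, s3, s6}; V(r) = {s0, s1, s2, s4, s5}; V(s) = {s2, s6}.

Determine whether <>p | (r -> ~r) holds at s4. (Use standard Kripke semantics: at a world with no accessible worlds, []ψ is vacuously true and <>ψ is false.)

No

Recall that <>ψ holds at a world iff ψ holds at some accessible world.
At s4: <>p is false, r -> ~r is false, so <>p | (r -> ~r) is false.
  At s4: no accessible worlds, so <>p is false.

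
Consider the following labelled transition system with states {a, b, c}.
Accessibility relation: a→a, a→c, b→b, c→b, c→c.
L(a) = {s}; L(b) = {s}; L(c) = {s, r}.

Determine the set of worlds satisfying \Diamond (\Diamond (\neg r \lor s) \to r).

a, c

Recall that \Diamond ψ holds at a world iff ψ holds at some accessible world.
Let φ = \Diamond (\Diamond (\neg r \lor s) \to r). Evaluate φ at each world:
  a (successors {a, c}): φ is true.
  b (successors {b}): φ is false.
  c (successors {b, c}): φ is true.
For instance, at c:
  At c: \Diamond (\Diamond (\neg r \lor s) \to r) requires \Diamond (\neg r \lor s) \to r at some successor in {b, c}.
    \Diamond (\neg r \lor s) \to r holds at c, so \Diamond (\Diamond (\neg r \lor s) \to r) is true at c.
      At c: \Diamond (\neg r \lor s) is true, r is true, so \Diamond (\neg r \lor s) \to r is true.
Satisfying worlds: {a, c}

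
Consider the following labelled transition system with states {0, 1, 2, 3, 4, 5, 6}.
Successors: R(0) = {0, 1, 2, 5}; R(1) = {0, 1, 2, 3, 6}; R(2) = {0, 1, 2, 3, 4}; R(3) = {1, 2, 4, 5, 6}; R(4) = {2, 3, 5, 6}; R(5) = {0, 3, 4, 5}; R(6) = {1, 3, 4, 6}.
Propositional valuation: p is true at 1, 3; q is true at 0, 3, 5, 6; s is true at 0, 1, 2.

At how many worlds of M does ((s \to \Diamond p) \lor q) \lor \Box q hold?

7

Let φ = ((s \to \Diamond p) \lor q) \lor \Box q. Evaluate φ at each world:
  0 (successors {0, 1, 2, 5}): φ is true.
  1 (successors {0, 1, 2, 3, 6}): φ is true.
  2 (successors {0, 1, 2, 3, 4}): φ is true.
  3 (successors {1, 2, 4, 5, 6}): φ is true.
  4 (successors {2, 3, 5, 6}): φ is true.
  5 (successors {0, 3, 4, 5}): φ is true.
  6 (successors {1, 3, 4, 6}): φ is true.
For instance, at 3:
  At 3: (s \to \Diamond p) \lor q is true, \Box q is false, so ((s \to \Diamond p) \lor q) \lor \Box q is true.
    At 3: s \to \Diamond p is true, q is true, so (s \to \Diamond p) \lor q is true.
      At 3: s is false, \Diamond p is true, so s \to \Diamond p is true.
    At 3: \Box q requires q at every successor {1, 2, 4, 5, 6}.
      q fails at 1, so \Box q is false at 3.
Satisfying worlds: {0, 1, 2, 3, 4, 5, 6}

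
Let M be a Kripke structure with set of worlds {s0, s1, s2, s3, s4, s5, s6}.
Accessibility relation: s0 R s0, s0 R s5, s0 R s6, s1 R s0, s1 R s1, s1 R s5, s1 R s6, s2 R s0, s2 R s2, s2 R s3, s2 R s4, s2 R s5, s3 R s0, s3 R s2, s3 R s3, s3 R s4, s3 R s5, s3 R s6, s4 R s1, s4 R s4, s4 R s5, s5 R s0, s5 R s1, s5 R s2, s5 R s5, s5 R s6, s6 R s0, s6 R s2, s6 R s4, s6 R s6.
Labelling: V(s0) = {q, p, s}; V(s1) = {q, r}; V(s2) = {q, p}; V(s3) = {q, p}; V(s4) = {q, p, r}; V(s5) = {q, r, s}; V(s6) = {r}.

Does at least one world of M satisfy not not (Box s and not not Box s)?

Recall that Box ψ holds at a world iff ψ holds at every accessible world, and Dia ψ holds iff ψ holds at some accessible world.
Let φ = not not (Box s and not not Box s). Evaluate φ at each world:
  s0 (successors {s0, s5, s6}): φ is false.
  s1 (successors {s0, s1, s5, s6}): φ is false.
  s2 (successors {s0, s2, s3, s4, s5}): φ is false.
  s3 (successors {s0, s2, s3, s4, s5, s6}): φ is false.
  s4 (successors {s1, s4, s5}): φ is false.
  s5 (successors {s0, s1, s2, s5, s6}): φ is false.
  s6 (successors {s0, s2, s4, s6}): φ is false.
For instance, at s6:
  At s6: not (Box s and not not Box s) is true, so not not (Box s and not not Box s) is false.
    At s6: Box s and not not Box s is false, so not (Box s and not not Box s) is true.
      At s6: Box s is false, not not Box s is false, so Box s and not not Box s is false.

No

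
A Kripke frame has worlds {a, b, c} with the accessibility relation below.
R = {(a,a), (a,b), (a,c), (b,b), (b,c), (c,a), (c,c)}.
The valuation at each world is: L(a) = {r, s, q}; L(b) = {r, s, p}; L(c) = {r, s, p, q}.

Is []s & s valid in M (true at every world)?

Recall that []ψ holds at a world iff ψ holds at every accessible world, and <>ψ holds iff ψ holds at some accessible world.
Let φ = []s & s. Evaluate φ at each world:
  a (successors {a, b, c}): φ is true.
  b (successors {b, c}): φ is true.
  c (successors {a, c}): φ is true.
For instance, at b:
  At b: []s is true, s is true, so []s & s is true.
    At b: []s requires s at every successor {b, c}.
      At b: s is true.
      At c: s is true.
    So []s is true at b.

Yes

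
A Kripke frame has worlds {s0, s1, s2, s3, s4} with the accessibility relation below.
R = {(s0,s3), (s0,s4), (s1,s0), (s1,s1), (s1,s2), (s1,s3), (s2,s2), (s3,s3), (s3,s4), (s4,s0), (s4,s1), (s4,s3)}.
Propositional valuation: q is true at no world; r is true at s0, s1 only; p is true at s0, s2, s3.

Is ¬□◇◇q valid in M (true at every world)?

Recall that □ψ holds at a world iff ψ holds at every accessible world, and ◇ψ holds iff ψ holds at some accessible world.
Let φ = ¬□◇◇q. Evaluate φ at each world:
  s0 (successors {s3, s4}): φ is true.
  s1 (successors {s0, s1, s2, s3}): φ is true.
  s2 (successors {s2}): φ is true.
  s3 (successors {s3, s4}): φ is true.
  s4 (successors {s0, s1, s3}): φ is true.
For instance, at s4:
  At s4: □◇◇q is false, so ¬□◇◇q is true.
    At s4: □◇◇q requires ◇◇q at every successor {s0, s1, s3}.
      ◇◇q fails at s0, so □◇◇q is false at s4.

Yes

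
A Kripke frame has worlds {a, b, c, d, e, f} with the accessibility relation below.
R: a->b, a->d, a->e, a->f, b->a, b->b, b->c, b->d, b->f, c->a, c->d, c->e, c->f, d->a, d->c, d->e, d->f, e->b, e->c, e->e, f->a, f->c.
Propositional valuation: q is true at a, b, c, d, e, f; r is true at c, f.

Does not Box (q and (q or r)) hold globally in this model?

Let φ = not Box (q and (q or r)). Evaluate φ at each world:
  a (successors {b, d, e, f}): φ is false.
  b (successors {a, b, c, d, f}): φ is false.
  c (successors {a, d, e, f}): φ is false.
  d (successors {a, c, e, f}): φ is false.
  e (successors {b, c, e}): φ is false.
  f (successors {a, c}): φ is false.
Detail at a (counterexample):
  At a: Box (q and (q or r)) is true, so not Box (q and (q or r)) is false.
    At a: Box (q and (q or r)) requires q and (q or r) at every successor {b, d, e, f}.
      At b: q and (q or r) is true.
      At d: q and (q or r) is true.
      At e: q and (q or r) is true.
      At f: q and (q or r) is true.
    So Box (q and (q or r)) is true at a.

No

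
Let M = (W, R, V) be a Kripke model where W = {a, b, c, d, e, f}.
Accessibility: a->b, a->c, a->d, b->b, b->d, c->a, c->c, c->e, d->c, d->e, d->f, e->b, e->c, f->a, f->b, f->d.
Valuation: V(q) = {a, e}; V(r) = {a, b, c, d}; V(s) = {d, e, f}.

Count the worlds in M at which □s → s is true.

Let φ = □s → s. Evaluate φ at each world:
  a (successors {b, c, d}): φ is true.
  b (successors {b, d}): φ is true.
  c (successors {a, c, e}): φ is true.
  d (successors {c, e, f}): φ is true.
  e (successors {b, c}): φ is true.
  f (successors {a, b, d}): φ is true.
For instance, at f:
  At f: □s is false, s is true, so □s → s is true.
    At f: □s requires s at every successor {a, b, d}.
      s fails at a, so □s is false at f.
Satisfying worlds: {a, b, c, d, e, f}

6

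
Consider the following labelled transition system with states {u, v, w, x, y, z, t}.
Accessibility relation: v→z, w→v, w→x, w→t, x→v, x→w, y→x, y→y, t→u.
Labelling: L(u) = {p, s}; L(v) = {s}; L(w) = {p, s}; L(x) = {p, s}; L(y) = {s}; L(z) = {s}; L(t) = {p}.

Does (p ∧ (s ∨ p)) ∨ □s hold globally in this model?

Let φ = (p ∧ (s ∨ p)) ∨ □s. Evaluate φ at each world:
  u (successors ∅): φ is true.
  v (successors {z}): φ is true.
  w (successors {v, x, t}): φ is true.
  x (successors {v, w}): φ is true.
  y (successors {x, y}): φ is true.
  z (successors ∅): φ is true.
  t (successors {u}): φ is true.
For instance, at y:
  At y: p ∧ (s ∨ p) is false, □s is true, so (p ∧ (s ∨ p)) ∨ □s is true.
    At y: □s requires s at every successor {x, y}.
      At x: s is true.
      At y: s is true.
    So □s is true at y.

Yes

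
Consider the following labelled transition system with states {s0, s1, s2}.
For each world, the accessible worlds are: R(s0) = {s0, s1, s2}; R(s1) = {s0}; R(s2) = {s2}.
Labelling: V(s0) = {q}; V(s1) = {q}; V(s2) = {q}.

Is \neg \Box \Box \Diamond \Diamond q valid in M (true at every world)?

Let φ = \neg \Box \Box \Diamond \Diamond q. Evaluate φ at each world:
  s0 (successors {s0, s1, s2}): φ is false.
  s1 (successors {s0}): φ is false.
  s2 (successors {s2}): φ is false.
Detail at s0 (counterexample):
  At s0: \Box \Box \Diamond \Diamond q is true, so \neg \Box \Box \Diamond \Diamond q is false.
    At s0: \Box \Box \Diamond \Diamond q requires \Box \Diamond \Diamond q at every successor {s0, s1, s2}.
      At s0: \Box \Diamond \Diamond q is true.
      At s1: \Box \Diamond \Diamond q is true.
      At s2: \Box \Diamond \Diamond q is true.
    So \Box \Box \Diamond \Diamond q is true at s0.

No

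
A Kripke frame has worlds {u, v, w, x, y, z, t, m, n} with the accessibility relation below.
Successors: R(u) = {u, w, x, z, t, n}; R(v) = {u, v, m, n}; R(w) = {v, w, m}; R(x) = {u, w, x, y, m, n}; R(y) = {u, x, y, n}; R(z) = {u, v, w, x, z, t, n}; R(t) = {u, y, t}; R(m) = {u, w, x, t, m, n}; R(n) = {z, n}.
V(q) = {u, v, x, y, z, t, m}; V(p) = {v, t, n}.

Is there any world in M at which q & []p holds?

Let φ = q & []p. Evaluate φ at each world:
  u (successors {u, w, x, z, t, n}): φ is false.
  v (successors {u, v, m, n}): φ is false.
  w (successors {v, w, m}): φ is false.
  x (successors {u, w, x, y, m, n}): φ is false.
  y (successors {u, x, y, n}): φ is false.
  z (successors {u, v, w, x, z, t, n}): φ is false.
  t (successors {u, y, t}): φ is false.
  m (successors {u, w, x, t, m, n}): φ is false.
  n (successors {z, n}): φ is false.
For instance, at u:
  At u: q is true, []p is false, so q & []p is false.
    At u: []p requires p at every successor {u, w, x, z, t, n}.
      p fails at u, so []p is false at u.

No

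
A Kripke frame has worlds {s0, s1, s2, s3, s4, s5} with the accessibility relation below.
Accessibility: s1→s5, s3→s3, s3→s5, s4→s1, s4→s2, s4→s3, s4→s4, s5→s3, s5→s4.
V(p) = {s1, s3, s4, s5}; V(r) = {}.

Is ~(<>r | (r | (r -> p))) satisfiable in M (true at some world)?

No

Recall that <>ψ holds at a world iff ψ holds at some accessible world.
Let φ = ~(<>r | (r | (r -> p))). Evaluate φ at each world:
  s0 (successors ∅): φ is false.
  s1 (successors {s5}): φ is false.
  s2 (successors ∅): φ is false.
  s3 (successors {s3, s5}): φ is false.
  s4 (successors {s1, s2, s3, s4}): φ is false.
  s5 (successors {s3, s4}): φ is false.
For instance, at s5:
  At s5: <>r | (r | (r -> p)) is true, so ~(<>r | (r | (r -> p))) is false.
    At s5: <>r is false, r | (r -> p) is true, so <>r | (r | (r -> p)) is true.
      At s5: <>r requires r at some successor in {s3, s4}.
        At s3: r is false.
        At s4: r is false.
      So <>r is false at s5.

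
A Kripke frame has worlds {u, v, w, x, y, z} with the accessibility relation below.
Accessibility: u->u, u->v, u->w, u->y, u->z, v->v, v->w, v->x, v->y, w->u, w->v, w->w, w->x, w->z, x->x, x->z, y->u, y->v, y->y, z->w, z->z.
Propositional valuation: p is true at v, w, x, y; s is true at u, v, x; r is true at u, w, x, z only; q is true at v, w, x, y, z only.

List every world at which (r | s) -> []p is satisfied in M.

v, y

Let φ = (r | s) -> []p. Evaluate φ at each world:
  u (successors {u, v, w, y, z}): φ is false.
  v (successors {v, w, x, y}): φ is true.
  w (successors {u, v, w, x, z}): φ is false.
  x (successors {x, z}): φ is false.
  y (successors {u, v, y}): φ is true.
  z (successors {w, z}): φ is false.
For instance, at x:
  At x: r | s is true, []p is false, so (r | s) -> []p is false.
    At x: []p requires p at every successor {x, z}.
      p fails at z, so []p is false at x.
Satisfying worlds: {v, y}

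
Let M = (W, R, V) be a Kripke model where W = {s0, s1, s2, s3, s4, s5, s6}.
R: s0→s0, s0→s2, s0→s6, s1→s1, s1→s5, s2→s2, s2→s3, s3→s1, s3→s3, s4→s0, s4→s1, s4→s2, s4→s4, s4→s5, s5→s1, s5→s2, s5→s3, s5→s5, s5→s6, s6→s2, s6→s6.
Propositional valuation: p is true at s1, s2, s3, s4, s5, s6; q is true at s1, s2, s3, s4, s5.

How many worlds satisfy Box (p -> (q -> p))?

7

Let φ = Box (p -> (q -> p)). Evaluate φ at each world:
  s0 (successors {s0, s2, s6}): φ is true.
  s1 (successors {s1, s5}): φ is true.
  s2 (successors {s2, s3}): φ is true.
  s3 (successors {s1, s3}): φ is true.
  s4 (successors {s0, s1, s2, s4, s5}): φ is true.
  s5 (successors {s1, s2, s3, s5, s6}): φ is true.
  s6 (successors {s2, s6}): φ is true.
For instance, at s1:
  At s1: Box (p -> (q -> p)) requires p -> (q -> p) at every successor {s1, s5}.
    At s1: p -> (q -> p) is true.
    At s5: p -> (q -> p) is true.
  So Box (p -> (q -> p)) is true at s1.
Satisfying worlds: {s0, s1, s2, s3, s4, s5, s6}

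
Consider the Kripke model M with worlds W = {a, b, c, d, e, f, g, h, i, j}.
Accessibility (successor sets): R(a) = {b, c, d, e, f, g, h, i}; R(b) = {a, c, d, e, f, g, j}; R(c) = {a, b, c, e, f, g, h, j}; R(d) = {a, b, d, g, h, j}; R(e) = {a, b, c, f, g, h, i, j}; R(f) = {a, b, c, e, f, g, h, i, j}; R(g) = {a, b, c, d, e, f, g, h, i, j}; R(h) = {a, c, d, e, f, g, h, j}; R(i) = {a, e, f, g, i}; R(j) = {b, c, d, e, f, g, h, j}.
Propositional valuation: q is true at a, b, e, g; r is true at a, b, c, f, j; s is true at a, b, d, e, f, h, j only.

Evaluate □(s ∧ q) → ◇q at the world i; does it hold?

At i: □(s ∧ q) is false, ◇q is true, so □(s ∧ q) → ◇q is true.
  At i: □(s ∧ q) requires s ∧ q at every successor {a, e, f, g, i}.
    s ∧ q fails at f, so □(s ∧ q) is false at i.
  At i: ◇q requires q at some successor in {a, e, f, g, i}.
    q holds at a, so ◇q is true at i.

Yes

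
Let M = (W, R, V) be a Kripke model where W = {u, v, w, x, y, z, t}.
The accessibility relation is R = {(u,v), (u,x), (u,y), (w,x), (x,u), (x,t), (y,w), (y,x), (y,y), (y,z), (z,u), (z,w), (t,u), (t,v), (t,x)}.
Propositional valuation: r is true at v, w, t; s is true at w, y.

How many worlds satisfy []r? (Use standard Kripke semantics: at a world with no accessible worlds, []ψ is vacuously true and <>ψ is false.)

1

Recall that []ψ holds at a world iff ψ holds at every accessible world, and <>ψ holds iff ψ holds at some accessible world.
Let φ = []r. Evaluate φ at each world:
  u (successors {v, x, y}): φ is false.
  v (successors ∅): φ is true.
  w (successors {x}): φ is false.
  x (successors {u, t}): φ is false.
  y (successors {w, x, y, z}): φ is false.
  z (successors {u, w}): φ is false.
  t (successors {u, v, x}): φ is false.
For instance, at t:
  At t: []r requires r at every successor {u, v, x}.
    r fails at u, so []r is false at t.
Satisfying worlds: {v}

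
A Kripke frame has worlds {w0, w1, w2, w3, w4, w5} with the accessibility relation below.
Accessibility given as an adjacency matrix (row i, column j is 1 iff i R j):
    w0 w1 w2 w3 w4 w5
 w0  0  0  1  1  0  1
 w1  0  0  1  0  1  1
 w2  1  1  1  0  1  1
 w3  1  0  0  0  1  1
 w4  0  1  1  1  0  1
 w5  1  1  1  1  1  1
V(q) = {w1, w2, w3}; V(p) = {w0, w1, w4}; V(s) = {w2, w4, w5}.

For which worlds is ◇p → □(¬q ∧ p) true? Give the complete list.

w0

Let φ = ◇p → □(¬q ∧ p). Evaluate φ at each world:
  w0 (successors {w2, w3, w5}): φ is true.
  w1 (successors {w2, w4, w5}): φ is false.
  w2 (successors {w0, w1, w2, w4, w5}): φ is false.
  w3 (successors {w0, w4, w5}): φ is false.
  w4 (successors {w1, w2, w3, w5}): φ is false.
  w5 (successors {w0, w1, w2, w3, w4, w5}): φ is false.
For instance, at w0:
  At w0: ◇p is false, □(¬q ∧ p) is false, so ◇p → □(¬q ∧ p) is true.
    At w0: ◇p requires p at some successor in {w2, w3, w5}.
      At w2: p is false.
      At w3: p is false.
      At w5: p is false.
    So ◇p is false at w0.
    At w0: □(¬q ∧ p) requires ¬q ∧ p at every successor {w2, w3, w5}.
      ¬q ∧ p fails at w2, so □(¬q ∧ p) is false at w0.
Satisfying worlds: {w0}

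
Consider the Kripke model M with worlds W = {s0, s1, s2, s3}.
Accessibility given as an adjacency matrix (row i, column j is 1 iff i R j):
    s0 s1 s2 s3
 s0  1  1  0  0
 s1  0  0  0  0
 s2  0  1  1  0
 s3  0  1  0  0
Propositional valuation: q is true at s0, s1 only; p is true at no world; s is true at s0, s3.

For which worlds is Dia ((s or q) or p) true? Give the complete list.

Let φ = Dia ((s or q) or p). Evaluate φ at each world:
  s0 (successors {s0, s1}): φ is true.
  s1 (successors ∅): φ is false.
  s2 (successors {s1, s2}): φ is true.
  s3 (successors {s1}): φ is true.
For instance, at s3:
  At s3: Dia ((s or q) or p) requires (s or q) or p at some successor in {s1}.
    (s or q) or p holds at s1, so Dia ((s or q) or p) is true at s3.
Satisfying worlds: {s0, s2, s3}

s0, s2, s3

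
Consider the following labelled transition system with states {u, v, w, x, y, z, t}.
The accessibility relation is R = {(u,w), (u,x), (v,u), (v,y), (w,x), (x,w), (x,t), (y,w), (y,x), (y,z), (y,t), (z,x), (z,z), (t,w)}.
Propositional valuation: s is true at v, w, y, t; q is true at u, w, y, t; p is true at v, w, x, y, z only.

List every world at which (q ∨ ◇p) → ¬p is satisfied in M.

Let φ = (q ∨ ◇p) → ¬p. Evaluate φ at each world:
  u (successors {w, x}): φ is true.
  v (successors {u, y}): φ is false.
  w (successors {x}): φ is false.
  x (successors {w, t}): φ is false.
  y (successors {w, x, z, t}): φ is false.
  z (successors {x, z}): φ is false.
  t (successors {w}): φ is true.
For instance, at x:
  At x: q ∨ ◇p is true, ¬p is false, so (q ∨ ◇p) → ¬p is false.
    At x: q is false, ◇p is true, so q ∨ ◇p is true.
      At x: ◇p requires p at some successor in {w, t}.
        p holds at w, so ◇p is true at x.
Satisfying worlds: {u, t}

u, t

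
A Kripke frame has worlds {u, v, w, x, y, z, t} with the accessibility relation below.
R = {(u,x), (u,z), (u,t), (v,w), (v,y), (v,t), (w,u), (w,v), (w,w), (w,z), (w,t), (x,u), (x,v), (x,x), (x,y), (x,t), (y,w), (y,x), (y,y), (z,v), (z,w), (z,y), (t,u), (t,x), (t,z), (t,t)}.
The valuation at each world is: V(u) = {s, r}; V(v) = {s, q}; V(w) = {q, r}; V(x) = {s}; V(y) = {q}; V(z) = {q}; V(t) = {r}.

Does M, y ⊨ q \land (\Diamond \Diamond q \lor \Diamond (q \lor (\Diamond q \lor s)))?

At y: q is true, \Diamond \Diamond q \lor \Diamond (q \lor (\Diamond q \lor s)) is true, so q \land (\Diamond \Diamond q \lor \Diamond (q \lor (\Diamond q \lor s))) is true.
  At y: \Diamond \Diamond q is true, \Diamond (q \lor (\Diamond q \lor s)) is true, so \Diamond \Diamond q \lor \Diamond (q \lor (\Diamond q \lor s)) is true.
    At y: \Diamond \Diamond q requires \Diamond q at some successor in {w, x, y}.
      \Diamond q holds at w, so \Diamond \Diamond q is true at y.
    At y: \Diamond (q \lor (\Diamond q \lor s)) requires q \lor (\Diamond q \lor s) at some successor in {w, x, y}.
      q \lor (\Diamond q \lor s) holds at w, so \Diamond (q \lor (\Diamond q \lor s)) is true at y.

Yes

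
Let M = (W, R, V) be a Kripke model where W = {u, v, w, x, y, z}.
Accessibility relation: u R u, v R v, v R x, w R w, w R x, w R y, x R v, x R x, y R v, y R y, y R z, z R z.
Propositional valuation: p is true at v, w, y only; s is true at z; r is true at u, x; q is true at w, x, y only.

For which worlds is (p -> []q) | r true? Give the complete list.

Recall that []ψ holds at a world iff ψ holds at every accessible world, and <>ψ holds iff ψ holds at some accessible world.
Let φ = (p -> []q) | r. Evaluate φ at each world:
  u (successors {u}): φ is true.
  v (successors {v, x}): φ is false.
  w (successors {w, x, y}): φ is true.
  x (successors {v, x}): φ is true.
  y (successors {v, y, z}): φ is false.
  z (successors {z}): φ is true.
For instance, at w:
  At w: p -> []q is true, r is false, so (p -> []q) | r is true.
    At w: p is true, []q is true, so p -> []q is true.
      At w: []q requires q at every successor {w, x, y}.
        At w: q is true.
        At x: q is true.
        At y: q is true.
      So []q is true at w.
Satisfying worlds: {u, w, x, z}

u, w, x, z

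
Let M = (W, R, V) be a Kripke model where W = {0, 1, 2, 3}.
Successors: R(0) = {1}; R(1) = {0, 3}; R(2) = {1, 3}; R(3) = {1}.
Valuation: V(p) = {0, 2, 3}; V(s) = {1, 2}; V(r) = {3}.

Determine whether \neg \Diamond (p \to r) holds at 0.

At 0: \Diamond (p \to r) is true, so \neg \Diamond (p \to r) is false.
  At 0: \Diamond (p \to r) requires p \to r at some successor in {1}.
    p \to r holds at 1, so \Diamond (p \to r) is true at 0.

No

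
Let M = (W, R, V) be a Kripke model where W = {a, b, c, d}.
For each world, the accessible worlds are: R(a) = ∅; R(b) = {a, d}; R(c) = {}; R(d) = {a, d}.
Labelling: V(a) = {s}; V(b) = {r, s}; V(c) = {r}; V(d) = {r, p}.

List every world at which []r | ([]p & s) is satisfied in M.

Let φ = []r | ([]p & s). Evaluate φ at each world:
  a (successors ∅): φ is true.
  b (successors {a, d}): φ is false.
  c (successors ∅): φ is true.
  d (successors {a, d}): φ is false.
For instance, at b:
  At b: []r is false, []p & s is false, so []r | ([]p & s) is false.
    At b: []r requires r at every successor {a, d}.
      r fails at a, so []r is false at b.
    At b: []p is false, s is true, so []p & s is false.
      At b: []p requires p at every successor {a, d}.
        p fails at a, so []p is false at b.
Satisfying worlds: {a, c}

a, c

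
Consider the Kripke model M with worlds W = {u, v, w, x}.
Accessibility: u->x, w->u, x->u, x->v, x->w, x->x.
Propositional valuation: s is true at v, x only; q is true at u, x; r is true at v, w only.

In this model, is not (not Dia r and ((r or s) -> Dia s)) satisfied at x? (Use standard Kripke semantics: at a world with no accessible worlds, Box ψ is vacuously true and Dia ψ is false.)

Yes

At x: not Dia r and ((r or s) -> Dia s) is false, so not (not Dia r and ((r or s) -> Dia s)) is true.
  At x: not Dia r is false, (r or s) -> Dia s is true, so not Dia r and ((r or s) -> Dia s) is false.
    At x: Dia r is true, so not Dia r is false.
      At x: Dia r requires r at some successor in {u, v, w, x}.
        r holds at v, so Dia r is true at x.
    At x: r or s is true, Dia s is true, so (r or s) -> Dia s is true.
      At x: Dia s requires s at some successor in {u, v, w, x}.
        s holds at v, so Dia s is true at x.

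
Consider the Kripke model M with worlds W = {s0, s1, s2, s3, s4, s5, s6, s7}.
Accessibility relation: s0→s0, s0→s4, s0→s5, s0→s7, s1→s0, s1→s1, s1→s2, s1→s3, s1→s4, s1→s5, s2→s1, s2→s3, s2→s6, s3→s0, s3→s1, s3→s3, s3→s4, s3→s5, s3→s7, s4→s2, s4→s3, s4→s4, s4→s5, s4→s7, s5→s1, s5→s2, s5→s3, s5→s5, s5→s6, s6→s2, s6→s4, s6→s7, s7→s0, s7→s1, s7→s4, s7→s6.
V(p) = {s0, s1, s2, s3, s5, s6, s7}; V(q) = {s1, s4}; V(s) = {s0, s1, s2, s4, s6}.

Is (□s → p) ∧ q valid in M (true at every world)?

No

Let φ = (□s → p) ∧ q. Evaluate φ at each world:
  s0 (successors {s0, s4, s5, s7}): φ is false.
  s1 (successors {s0, s1, s2, s3, s4, s5}): φ is true.
  s2 (successors {s1, s3, s6}): φ is false.
  s3 (successors {s0, s1, s3, s4, s5, s7}): φ is false.
  s4 (successors {s2, s3, s4, s5, s7}): φ is true.
  s5 (successors {s1, s2, s3, s5, s6}): φ is false.
  s6 (successors {s2, s4, s7}): φ is false.
  s7 (successors {s0, s1, s4, s6}): φ is false.
Detail at s0 (counterexample):
  At s0: □s → p is true, q is false, so (□s → p) ∧ q is false.
    At s0: □s is false, p is true, so □s → p is true.
      At s0: □s requires s at every successor {s0, s4, s5, s7}.
        s fails at s5, so □s is false at s0.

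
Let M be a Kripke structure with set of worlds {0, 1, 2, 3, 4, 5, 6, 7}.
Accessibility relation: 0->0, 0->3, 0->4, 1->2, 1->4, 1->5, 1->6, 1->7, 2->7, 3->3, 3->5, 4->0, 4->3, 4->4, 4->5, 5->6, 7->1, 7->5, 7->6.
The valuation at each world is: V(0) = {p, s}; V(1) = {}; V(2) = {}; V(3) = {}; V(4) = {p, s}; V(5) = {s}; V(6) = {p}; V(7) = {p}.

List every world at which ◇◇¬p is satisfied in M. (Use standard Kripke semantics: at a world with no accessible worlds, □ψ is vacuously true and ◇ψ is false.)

Let φ = ◇◇¬p. Evaluate φ at each world:
  0 (successors {0, 3, 4}): φ is true.
  1 (successors {2, 4, 5, 6, 7}): φ is true.
  2 (successors {7}): φ is true.
  3 (successors {3, 5}): φ is true.
  4 (successors {0, 3, 4, 5}): φ is true.
  5 (successors {6}): φ is false.
  6 (successors ∅): φ is false.
  7 (successors {1, 5, 6}): φ is true.
For instance, at 1:
  At 1: ◇◇¬p requires ◇¬p at some successor in {2, 4, 5, 6, 7}.
    ◇¬p holds at 4, so ◇◇¬p is true at 1.
      At 4: ◇¬p requires ¬p at some successor in {0, 3, 4, 5}.
        ¬p holds at 3, so ◇¬p is true at 4.
Satisfying worlds: {0, 1, 2, 3, 4, 7}

0, 1, 2, 3, 4, 7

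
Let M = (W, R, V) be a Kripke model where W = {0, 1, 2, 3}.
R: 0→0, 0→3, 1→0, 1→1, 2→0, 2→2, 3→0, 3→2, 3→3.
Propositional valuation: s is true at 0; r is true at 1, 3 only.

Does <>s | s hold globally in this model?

Recall that <>ψ holds at a world iff ψ holds at some accessible world.
Let φ = <>s | s. Evaluate φ at each world:
  0 (successors {0, 3}): φ is true.
  1 (successors {0, 1}): φ is true.
  2 (successors {0, 2}): φ is true.
  3 (successors {0, 2, 3}): φ is true.
For instance, at 3:
  At 3: <>s is true, s is false, so <>s | s is true.
    At 3: <>s requires s at some successor in {0, 2, 3}.
      s holds at 0, so <>s is true at 3.

Yes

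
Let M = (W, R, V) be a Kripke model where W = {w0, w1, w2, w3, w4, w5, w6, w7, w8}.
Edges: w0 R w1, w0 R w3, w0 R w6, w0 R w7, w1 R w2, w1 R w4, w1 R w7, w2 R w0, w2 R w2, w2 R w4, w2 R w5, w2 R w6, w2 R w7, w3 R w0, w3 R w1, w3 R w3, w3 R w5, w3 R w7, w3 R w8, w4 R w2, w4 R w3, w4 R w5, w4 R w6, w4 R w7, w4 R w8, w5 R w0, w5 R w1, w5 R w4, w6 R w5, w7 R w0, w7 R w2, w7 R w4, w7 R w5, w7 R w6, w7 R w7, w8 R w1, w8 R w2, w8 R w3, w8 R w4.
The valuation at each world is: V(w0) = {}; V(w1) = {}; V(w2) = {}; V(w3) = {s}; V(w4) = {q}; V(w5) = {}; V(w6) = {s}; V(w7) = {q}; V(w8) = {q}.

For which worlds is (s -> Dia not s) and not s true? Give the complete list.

Recall that Dia ψ holds at a world iff ψ holds at some accessible world.
Let φ = (s -> Dia not s) and not s. Evaluate φ at each world:
  w0 (successors {w1, w3, w6, w7}): φ is true.
  w1 (successors {w2, w4, w7}): φ is true.
  w2 (successors {w0, w2, w4, w5, w6, w7}): φ is true.
  w3 (successors {w0, w1, w3, w5, w7, w8}): φ is false.
  w4 (successors {w2, w3, w5, w6, w7, w8}): φ is true.
  w5 (successors {w0, w1, w4}): φ is true.
  w6 (successors {w5}): φ is false.
  w7 (successors {w0, w2, w4, w5, w6, w7}): φ is true.
  w8 (successors {w1, w2, w3, w4}): φ is true.
For instance, at w7:
  At w7: s -> Dia not s is true, not s is true, so (s -> Dia not s) and not s is true.
    At w7: s is false, Dia not s is true, so s -> Dia not s is true.
      At w7: Dia not s requires not s at some successor in {w0, w2, w4, w5, w6, w7}.
        not s holds at w0, so Dia not s is true at w7.
Satisfying worlds: {w0, w1, w2, w4, w5, w7, w8}

w0, w1, w2, w4, w5, w7, w8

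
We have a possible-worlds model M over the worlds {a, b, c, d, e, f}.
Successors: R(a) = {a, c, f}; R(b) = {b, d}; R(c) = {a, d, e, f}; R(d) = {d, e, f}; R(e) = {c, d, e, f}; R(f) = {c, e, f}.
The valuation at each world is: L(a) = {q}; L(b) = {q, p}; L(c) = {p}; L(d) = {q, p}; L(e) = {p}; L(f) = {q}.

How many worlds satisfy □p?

Let φ = □p. Evaluate φ at each world:
  a (successors {a, c, f}): φ is false.
  b (successors {b, d}): φ is true.
  c (successors {a, d, e, f}): φ is false.
  d (successors {d, e, f}): φ is false.
  e (successors {c, d, e, f}): φ is false.
  f (successors {c, e, f}): φ is false.
For instance, at b:
  At b: □p requires p at every successor {b, d}.
    At b: p is true.
    At d: p is true.
  So □p is true at b.
Satisfying worlds: {b}

1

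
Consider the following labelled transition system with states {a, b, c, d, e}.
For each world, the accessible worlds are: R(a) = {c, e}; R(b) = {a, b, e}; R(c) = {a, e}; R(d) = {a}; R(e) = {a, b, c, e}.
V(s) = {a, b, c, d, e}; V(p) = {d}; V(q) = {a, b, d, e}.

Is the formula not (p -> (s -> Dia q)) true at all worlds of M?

Let φ = not (p -> (s -> Dia q)). Evaluate φ at each world:
  a (successors {c, e}): φ is false.
  b (successors {a, b, e}): φ is false.
  c (successors {a, e}): φ is false.
  d (successors {a}): φ is false.
  e (successors {a, b, c, e}): φ is false.
Detail at a (counterexample):
  At a: p -> (s -> Dia q) is true, so not (p -> (s -> Dia q)) is false.
    At a: p is false, s -> Dia q is true, so p -> (s -> Dia q) is true.
      At a: s is true, Dia q is true, so s -> Dia q is true.

No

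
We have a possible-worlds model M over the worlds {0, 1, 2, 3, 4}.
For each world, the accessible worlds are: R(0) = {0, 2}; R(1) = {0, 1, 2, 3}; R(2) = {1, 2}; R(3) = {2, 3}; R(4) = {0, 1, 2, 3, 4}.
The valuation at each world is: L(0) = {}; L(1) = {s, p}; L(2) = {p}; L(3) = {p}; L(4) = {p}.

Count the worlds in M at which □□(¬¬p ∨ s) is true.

Let φ = □□(¬¬p ∨ s). Evaluate φ at each world:
  0 (successors {0, 2}): φ is false.
  1 (successors {0, 1, 2, 3}): φ is false.
  2 (successors {1, 2}): φ is false.
  3 (successors {2, 3}): φ is true.
  4 (successors {0, 1, 2, 3, 4}): φ is false.
For instance, at 4:
  At 4: □□(¬¬p ∨ s) requires □(¬¬p ∨ s) at every successor {0, 1, 2, 3, 4}.
    □(¬¬p ∨ s) fails at 0, so □□(¬¬p ∨ s) is false at 4.
      At 0: □(¬¬p ∨ s) requires ¬¬p ∨ s at every successor {0, 2}.
        ¬¬p ∨ s fails at 0, so □(¬¬p ∨ s) is false at 0.
Satisfying worlds: {3}

1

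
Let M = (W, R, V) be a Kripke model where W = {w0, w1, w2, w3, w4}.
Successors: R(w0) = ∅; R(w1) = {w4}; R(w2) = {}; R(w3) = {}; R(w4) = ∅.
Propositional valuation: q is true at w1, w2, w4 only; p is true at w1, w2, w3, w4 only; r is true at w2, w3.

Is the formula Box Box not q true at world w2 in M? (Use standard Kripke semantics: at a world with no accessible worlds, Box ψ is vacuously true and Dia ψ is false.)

Yes

Recall that Box ψ holds at a world iff ψ holds at every accessible world, and Dia ψ holds iff ψ holds at some accessible world.
At w2: no accessible worlds, so Box Box not q holds vacuously.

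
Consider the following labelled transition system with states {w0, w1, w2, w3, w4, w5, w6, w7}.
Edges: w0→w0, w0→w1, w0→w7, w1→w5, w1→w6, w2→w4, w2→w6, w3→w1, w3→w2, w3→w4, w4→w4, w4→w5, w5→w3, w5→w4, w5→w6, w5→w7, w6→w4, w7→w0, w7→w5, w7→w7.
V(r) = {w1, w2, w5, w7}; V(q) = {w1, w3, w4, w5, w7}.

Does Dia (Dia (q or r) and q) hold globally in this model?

Let φ = Dia (Dia (q or r) and q). Evaluate φ at each world:
  w0 (successors {w0, w1, w7}): φ is true.
  w1 (successors {w5, w6}): φ is true.
  w2 (successors {w4, w6}): φ is true.
  w3 (successors {w1, w2, w4}): φ is true.
  w4 (successors {w4, w5}): φ is true.
  w5 (successors {w3, w4, w6, w7}): φ is true.
  w6 (successors {w4}): φ is true.
  w7 (successors {w0, w5, w7}): φ is true.
For instance, at w4:
  At w4: Dia (Dia (q or r) and q) requires Dia (q or r) and q at some successor in {w4, w5}.
    Dia (q or r) and q holds at w4, so Dia (Dia (q or r) and q) is true at w4.
      At w4: Dia (q or r) is true, q is true, so Dia (q or r) and q is true.

Yes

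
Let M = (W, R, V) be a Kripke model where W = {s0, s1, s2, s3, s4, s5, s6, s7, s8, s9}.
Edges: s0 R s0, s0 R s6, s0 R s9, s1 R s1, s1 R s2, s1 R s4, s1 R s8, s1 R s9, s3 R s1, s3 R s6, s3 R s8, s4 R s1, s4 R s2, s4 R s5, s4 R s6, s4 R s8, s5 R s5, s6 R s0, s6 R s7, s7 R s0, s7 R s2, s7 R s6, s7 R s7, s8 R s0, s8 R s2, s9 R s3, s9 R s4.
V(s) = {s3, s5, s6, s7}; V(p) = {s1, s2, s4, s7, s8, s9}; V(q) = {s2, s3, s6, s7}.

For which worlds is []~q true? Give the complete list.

s2, s5

Recall that []ψ holds at a world iff ψ holds at every accessible world, and <>ψ holds iff ψ holds at some accessible world.
Let φ = []~q. Evaluate φ at each world:
  s0 (successors {s0, s6, s9}): φ is false.
  s1 (successors {s1, s2, s4, s8, s9}): φ is false.
  s2 (successors ∅): φ is true.
  s3 (successors {s1, s6, s8}): φ is false.
  s4 (successors {s1, s2, s5, s6, s8}): φ is false.
  s5 (successors {s5}): φ is true.
  s6 (successors {s0, s7}): φ is false.
  s7 (successors {s0, s2, s6, s7}): φ is false.
  s8 (successors {s0, s2}): φ is false.
  s9 (successors {s3, s4}): φ is false.
For instance, at s9:
  At s9: []~q requires ~q at every successor {s3, s4}.
    ~q fails at s3, so []~q is false at s9.
Satisfying worlds: {s2, s5}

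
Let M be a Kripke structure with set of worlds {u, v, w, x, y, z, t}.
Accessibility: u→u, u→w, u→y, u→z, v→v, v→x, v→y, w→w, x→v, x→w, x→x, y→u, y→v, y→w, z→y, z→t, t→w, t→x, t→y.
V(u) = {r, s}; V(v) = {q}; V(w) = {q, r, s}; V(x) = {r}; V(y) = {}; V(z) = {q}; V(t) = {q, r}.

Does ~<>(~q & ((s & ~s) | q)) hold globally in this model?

Yes

Let φ = ~<>(~q & ((s & ~s) | q)). Evaluate φ at each world:
  u (successors {u, w, y, z}): φ is true.
  v (successors {v, x, y}): φ is true.
  w (successors {w}): φ is true.
  x (successors {v, w, x}): φ is true.
  y (successors {u, v, w}): φ is true.
  z (successors {y, t}): φ is true.
  t (successors {w, x, y}): φ is true.
For instance, at u:
  At u: <>(~q & ((s & ~s) | q)) is false, so ~<>(~q & ((s & ~s) | q)) is true.
    At u: <>(~q & ((s & ~s) | q)) requires ~q & ((s & ~s) | q) at some successor in {u, w, y, z}.
      At u: ~q & ((s & ~s) | q) is false.
      At w: ~q & ((s & ~s) | q) is false.
      At y: ~q & ((s & ~s) | q) is false.
      At z: ~q & ((s & ~s) | q) is false.
    So <>(~q & ((s & ~s) | q)) is false at u.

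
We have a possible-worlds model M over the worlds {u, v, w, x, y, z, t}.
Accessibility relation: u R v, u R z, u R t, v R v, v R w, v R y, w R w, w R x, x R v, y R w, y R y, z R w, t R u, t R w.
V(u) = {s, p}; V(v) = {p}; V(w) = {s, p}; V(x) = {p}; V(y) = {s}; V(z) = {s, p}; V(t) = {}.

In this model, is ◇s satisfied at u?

Yes

At u: ◇s requires s at some successor in {v, z, t}.
  s holds at z, so ◇s is true at u.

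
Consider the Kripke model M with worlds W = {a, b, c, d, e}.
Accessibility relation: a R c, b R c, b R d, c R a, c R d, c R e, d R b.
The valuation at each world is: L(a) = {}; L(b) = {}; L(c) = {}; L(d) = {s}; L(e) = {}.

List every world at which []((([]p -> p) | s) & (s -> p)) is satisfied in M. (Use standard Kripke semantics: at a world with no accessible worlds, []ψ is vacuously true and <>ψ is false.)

a, d, e

Recall that []ψ holds at a world iff ψ holds at every accessible world, and <>ψ holds iff ψ holds at some accessible world.
Let φ = []((([]p -> p) | s) & (s -> p)). Evaluate φ at each world:
  a (successors {c}): φ is true.
  b (successors {c, d}): φ is false.
  c (successors {a, d, e}): φ is false.
  d (successors {b}): φ is true.
  e (successors ∅): φ is true.
For instance, at c:
  At c: []((([]p -> p) | s) & (s -> p)) requires (([]p -> p) | s) & (s -> p) at every successor {a, d, e}.
    (([]p -> p) | s) & (s -> p) fails at d, so []((([]p -> p) | s) & (s -> p)) is false at c.
      At d: ([]p -> p) | s is true, s -> p is false, so (([]p -> p) | s) & (s -> p) is false.
Satisfying worlds: {a, d, e}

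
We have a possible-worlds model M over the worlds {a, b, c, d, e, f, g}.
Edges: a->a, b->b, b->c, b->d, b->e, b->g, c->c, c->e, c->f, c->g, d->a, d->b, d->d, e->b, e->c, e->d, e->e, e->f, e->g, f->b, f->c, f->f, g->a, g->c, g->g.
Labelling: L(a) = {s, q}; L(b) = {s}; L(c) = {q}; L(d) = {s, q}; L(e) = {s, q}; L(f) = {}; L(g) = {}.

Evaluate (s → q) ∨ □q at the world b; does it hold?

No

Recall that □ψ holds at a world iff ψ holds at every accessible world, and ◇ψ holds iff ψ holds at some accessible world.
At b: s → q is false, □q is false, so (s → q) ∨ □q is false.
  At b: □q requires q at every successor {b, c, d, e, g}.
    q fails at b, so □q is false at b.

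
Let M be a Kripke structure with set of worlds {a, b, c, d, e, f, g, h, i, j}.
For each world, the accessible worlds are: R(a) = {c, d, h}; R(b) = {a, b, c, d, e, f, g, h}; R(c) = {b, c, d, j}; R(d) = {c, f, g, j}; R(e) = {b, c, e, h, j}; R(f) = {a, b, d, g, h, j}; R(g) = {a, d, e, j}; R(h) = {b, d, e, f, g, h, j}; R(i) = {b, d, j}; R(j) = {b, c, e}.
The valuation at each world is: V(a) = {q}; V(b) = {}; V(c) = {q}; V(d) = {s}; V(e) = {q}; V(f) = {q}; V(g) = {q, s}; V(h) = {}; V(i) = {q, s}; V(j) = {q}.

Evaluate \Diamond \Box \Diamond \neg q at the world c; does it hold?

Yes

Recall that \Box ψ holds at a world iff ψ holds at every accessible world, and \Diamond ψ holds iff ψ holds at some accessible world.
At c: \Diamond \Box \Diamond \neg q requires \Box \Diamond \neg q at some successor in {b, c, d, j}.
  \Box \Diamond \neg q holds at d, so \Diamond \Box \Diamond \neg q is true at c.
    At d: \Box \Diamond \neg q requires \Diamond \neg q at every successor {c, f, g, j}.
      At c: \Diamond \neg q is true.
      At f: \Diamond \neg q is true.
      At g: \Diamond \neg q is true.
      At j: \Diamond \neg q is true.
    So \Box \Diamond \neg q is true at d.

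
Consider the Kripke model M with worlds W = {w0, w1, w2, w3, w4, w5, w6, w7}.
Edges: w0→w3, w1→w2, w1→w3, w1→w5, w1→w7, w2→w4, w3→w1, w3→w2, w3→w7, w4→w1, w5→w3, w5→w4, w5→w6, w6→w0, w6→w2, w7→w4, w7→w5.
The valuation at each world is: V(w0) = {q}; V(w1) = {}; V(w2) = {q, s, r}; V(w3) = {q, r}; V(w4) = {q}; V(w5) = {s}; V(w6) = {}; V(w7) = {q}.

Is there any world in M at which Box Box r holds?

Recall that Box ψ holds at a world iff ψ holds at every accessible world, and Dia ψ holds iff ψ holds at some accessible world.
Let φ = Box Box r. Evaluate φ at each world:
  w0 (successors {w3}): φ is false.
  w1 (successors {w2, w3, w5, w7}): φ is false.
  w2 (successors {w4}): φ is false.
  w3 (successors {w1, w2, w7}): φ is false.
  w4 (successors {w1}): φ is false.
  w5 (successors {w3, w4, w6}): φ is false.
  w6 (successors {w0, w2}): φ is false.
  w7 (successors {w4, w5}): φ is false.
For instance, at w4:
  At w4: Box Box r requires Box r at every successor {w1}.
    Box r fails at w1, so Box Box r is false at w4.
      At w1: Box r requires r at every successor {w2, w3, w5, w7}.
        r fails at w5, so Box r is false at w1.

No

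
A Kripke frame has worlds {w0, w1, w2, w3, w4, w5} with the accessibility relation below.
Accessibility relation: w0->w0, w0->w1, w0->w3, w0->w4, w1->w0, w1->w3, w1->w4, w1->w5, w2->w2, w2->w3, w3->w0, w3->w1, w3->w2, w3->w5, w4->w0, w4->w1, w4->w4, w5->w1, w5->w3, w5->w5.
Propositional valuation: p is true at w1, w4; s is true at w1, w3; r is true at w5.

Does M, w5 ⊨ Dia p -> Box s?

At w5: Dia p is true, Box s is false, so Dia p -> Box s is false.
  At w5: Dia p requires p at some successor in {w1, w3, w5}.
    p holds at w1, so Dia p is true at w5.
  At w5: Box s requires s at every successor {w1, w3, w5}.
    s fails at w5, so Box s is false at w5.

No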